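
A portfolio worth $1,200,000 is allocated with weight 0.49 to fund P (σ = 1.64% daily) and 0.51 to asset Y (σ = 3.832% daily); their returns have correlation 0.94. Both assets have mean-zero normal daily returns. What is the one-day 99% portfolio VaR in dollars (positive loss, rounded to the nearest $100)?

σ_p² = 0.49²·1.64² + 0.51²·3.832² + 2·0.94·0.49·0.51·1.64·3.832 = 7.4177 (%²).
σ_p = √7.4177 = 2.724%.
At 99%, z = 2.326.
VaR = 2.326 × 2.724% = 6.336%; on $1,200,000 that is $76,032.

$76,000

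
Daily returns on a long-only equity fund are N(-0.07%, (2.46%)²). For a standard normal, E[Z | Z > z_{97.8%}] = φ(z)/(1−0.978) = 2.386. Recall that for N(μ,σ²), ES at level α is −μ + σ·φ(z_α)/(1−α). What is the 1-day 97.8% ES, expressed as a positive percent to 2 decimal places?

5.94%

ES = −(-0.07%) + 2.46% × 2.386 = 5.940%.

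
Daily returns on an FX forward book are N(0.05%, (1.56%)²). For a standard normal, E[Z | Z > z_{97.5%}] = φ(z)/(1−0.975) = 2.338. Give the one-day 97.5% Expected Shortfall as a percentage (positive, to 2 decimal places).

3.60%

ES = −(0.05%) + 1.56% × 2.338 = 3.597%.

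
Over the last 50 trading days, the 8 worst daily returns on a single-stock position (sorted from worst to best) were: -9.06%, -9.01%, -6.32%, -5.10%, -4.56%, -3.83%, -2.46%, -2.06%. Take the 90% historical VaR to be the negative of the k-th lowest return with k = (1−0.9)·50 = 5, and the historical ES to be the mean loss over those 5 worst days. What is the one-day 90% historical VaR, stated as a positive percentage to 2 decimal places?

4.56%

k = 5; the 5th lowest return is -4.56%, so VaR = 4.56%.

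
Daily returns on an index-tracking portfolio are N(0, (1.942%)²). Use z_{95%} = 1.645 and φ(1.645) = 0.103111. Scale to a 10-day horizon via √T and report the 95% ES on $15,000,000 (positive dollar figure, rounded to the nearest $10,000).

σ_{10d} = 1.942% × √10 = 6.141%.
ES multiplier = φ(z)/(1−α) = 0.103111/0.05 = 2.062.
ES = 6.141% × 2.062 = 12.663%; on $15,000,000: $1,899,450.

$1,900,000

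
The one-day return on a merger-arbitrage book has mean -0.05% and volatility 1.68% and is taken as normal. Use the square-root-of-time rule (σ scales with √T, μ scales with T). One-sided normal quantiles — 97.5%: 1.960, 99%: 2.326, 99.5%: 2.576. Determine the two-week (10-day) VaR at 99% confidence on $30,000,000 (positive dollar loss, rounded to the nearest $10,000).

$3,860,000

σ_{10d} = 1.68% × √10 = 5.313%; μ_{10d} = 10 × -0.05% = -0.500%.
VaR = −(-0.500%) + 2.326 × 5.313% = 12.858%.
On $30,000,000: 0.12858 × $30,000,000 = $3,857,400.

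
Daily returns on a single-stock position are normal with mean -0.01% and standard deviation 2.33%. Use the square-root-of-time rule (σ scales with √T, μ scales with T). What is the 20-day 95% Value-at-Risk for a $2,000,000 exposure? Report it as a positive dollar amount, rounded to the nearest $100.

At 95%, z = 1.645.
σ_{20d} = 2.33% × √20 = 10.420%; μ_{20d} = 20 × -0.01% = -0.200%.
VaR = −(-0.200%) + 1.645 × 10.420% = 17.341%.
On $2,000,000: 0.17341 × $2,000,000 = $346,820.

$346,800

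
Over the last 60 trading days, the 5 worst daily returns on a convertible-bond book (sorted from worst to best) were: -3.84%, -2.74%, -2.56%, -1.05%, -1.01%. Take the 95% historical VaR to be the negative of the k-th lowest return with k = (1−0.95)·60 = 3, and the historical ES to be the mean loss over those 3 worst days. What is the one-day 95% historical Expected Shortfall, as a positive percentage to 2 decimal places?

3.05%

The 3 worst returns sum to -9.14%.
ES = −(-9.14%) / 3 = 3.0466…% ≈ 3.05%.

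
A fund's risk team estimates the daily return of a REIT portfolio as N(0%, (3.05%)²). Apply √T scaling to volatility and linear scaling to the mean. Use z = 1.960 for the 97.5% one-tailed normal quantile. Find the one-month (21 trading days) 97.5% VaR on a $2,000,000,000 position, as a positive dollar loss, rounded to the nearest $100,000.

$547,900,000

σ_{21d} = 3.05% × √21 = 13.977%.
VaR = 1.960 × 13.977% = 27.395%.
On $2,000,000,000: 0.27395 × $2,000,000,000 = $547,900,000.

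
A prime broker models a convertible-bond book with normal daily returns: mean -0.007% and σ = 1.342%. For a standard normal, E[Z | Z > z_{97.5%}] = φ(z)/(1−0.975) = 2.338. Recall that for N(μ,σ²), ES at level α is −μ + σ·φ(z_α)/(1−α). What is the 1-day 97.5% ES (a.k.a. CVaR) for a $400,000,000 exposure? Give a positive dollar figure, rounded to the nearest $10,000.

ES = −(-0.007%) + 1.342% × 2.338 = 3.145%.
On $400,000,000: 0.03145 × $400,000,000 = $12,580,000.

$12,580,000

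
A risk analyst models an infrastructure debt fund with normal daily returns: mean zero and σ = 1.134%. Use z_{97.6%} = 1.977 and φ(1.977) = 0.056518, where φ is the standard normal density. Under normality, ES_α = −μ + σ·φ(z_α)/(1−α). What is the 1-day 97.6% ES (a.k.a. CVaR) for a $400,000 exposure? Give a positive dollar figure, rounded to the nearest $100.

$10,700

Tail multiplier: φ(z)/(1−α) = 0.056518 / 0.024 = 2.355.
ES = 1.134% × 2.355 = 2.671%.
On $400,000: 0.02671 × $400,000 = $10,684.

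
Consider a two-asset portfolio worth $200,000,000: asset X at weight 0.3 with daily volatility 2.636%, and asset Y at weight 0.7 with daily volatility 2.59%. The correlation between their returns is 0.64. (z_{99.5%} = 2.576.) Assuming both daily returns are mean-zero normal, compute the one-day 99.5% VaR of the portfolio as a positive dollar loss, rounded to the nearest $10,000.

σ_p² = 0.3²·2.636² + 0.7²·2.59² + 2·0.64·0.3·0.7·2.636·2.59 = 5.7475 (%²).
σ_p = √5.7475 = 2.397%.
VaR = 2.576 × 2.397% = 6.175%; on $200,000,000 that is $12,350,000.

$12,350,000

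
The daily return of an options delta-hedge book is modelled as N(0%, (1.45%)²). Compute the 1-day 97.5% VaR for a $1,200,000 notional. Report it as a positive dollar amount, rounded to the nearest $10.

At 97.5% one-sided, z = 1.960.
VaR = z·σ = 1.960 × 1.45% = 2.842%.
On $1,200,000: 0.02842 × $1,200,000 = $34,104.

$34,100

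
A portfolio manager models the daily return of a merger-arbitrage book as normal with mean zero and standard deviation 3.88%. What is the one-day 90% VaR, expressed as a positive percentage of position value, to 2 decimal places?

At 90% one-sided, z = 1.282.
VaR = z·σ = 1.282 × 3.88% = 4.974%.

4.97%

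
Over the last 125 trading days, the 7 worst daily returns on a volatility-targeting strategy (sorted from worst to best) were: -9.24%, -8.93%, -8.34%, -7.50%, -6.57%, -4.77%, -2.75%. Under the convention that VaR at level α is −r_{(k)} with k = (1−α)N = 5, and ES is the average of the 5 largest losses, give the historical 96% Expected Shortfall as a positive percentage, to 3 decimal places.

8.116%

The 5 worst returns sum to -40.58%.
ES = −(-40.58%) / 5 = 8.116%.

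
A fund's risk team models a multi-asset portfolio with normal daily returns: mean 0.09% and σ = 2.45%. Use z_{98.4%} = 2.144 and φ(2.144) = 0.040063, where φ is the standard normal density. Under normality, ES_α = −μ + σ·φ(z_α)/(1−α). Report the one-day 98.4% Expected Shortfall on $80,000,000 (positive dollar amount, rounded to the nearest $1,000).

Tail multiplier: φ(z)/(1−α) = 0.040063 / 0.016 = 2.504.
ES = −(0.09%) + 2.45% × 2.504 = 6.045%.
On $80,000,000: 0.06045 × $80,000,000 = $4,836,000.

$4,836,000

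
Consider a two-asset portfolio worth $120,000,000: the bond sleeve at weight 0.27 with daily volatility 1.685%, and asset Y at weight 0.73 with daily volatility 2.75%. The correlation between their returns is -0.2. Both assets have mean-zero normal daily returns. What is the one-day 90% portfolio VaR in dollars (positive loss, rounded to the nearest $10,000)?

σ_p² = 0.27²·1.685² + 0.73²·2.75² + 2·-0.2·0.27·0.73·1.685·2.75 = 3.8717 (%²).
σ_p = √3.8717 = 1.968%.
At 90%, z = 1.282.
VaR = 1.282 × 1.968% = 2.523%; on $120,000,000 that is $3,027,600.

$3,030,000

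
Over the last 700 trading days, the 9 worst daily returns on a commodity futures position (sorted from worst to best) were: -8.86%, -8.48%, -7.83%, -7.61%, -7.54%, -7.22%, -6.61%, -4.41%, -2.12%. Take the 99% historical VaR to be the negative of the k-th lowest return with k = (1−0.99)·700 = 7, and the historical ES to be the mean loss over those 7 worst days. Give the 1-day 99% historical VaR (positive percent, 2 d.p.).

6.61%

k = 7; the 7th lowest return is -6.61%, so VaR = 6.61%.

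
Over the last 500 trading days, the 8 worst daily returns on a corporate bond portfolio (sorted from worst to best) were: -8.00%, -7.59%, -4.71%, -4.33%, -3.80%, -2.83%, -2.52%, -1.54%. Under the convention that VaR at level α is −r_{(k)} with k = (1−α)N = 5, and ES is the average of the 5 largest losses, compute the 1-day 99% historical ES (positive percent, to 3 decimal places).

The 5 worst returns sum to -28.43%.
ES = −(-28.43%) / 5 = 5.686%.

5.686%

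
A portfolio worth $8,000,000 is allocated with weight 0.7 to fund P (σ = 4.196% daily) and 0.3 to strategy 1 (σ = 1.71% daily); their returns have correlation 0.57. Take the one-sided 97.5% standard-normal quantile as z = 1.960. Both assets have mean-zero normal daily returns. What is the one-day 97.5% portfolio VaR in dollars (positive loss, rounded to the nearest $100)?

$510,700

σ_p² = 0.7²·4.196² + 0.3²·1.71² + 2·0.57·0.7·0.3·4.196·1.71 = 10.6080 (%²).
σ_p = √10.6080 = 3.257%.
VaR = 1.960 × 3.257% = 6.384%; on $8,000,000 that is $510,720.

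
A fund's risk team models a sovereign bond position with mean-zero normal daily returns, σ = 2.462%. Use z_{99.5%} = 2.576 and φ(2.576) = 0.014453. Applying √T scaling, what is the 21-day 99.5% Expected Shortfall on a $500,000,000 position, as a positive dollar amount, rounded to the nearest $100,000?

σ_{21d} = 2.462% × √21 = 11.282%.
ES multiplier = φ(z)/(1−α) = 0.014453/0.005 = 2.891.
ES = 11.282% × 2.891 = 32.616%; on $500,000,000: $163,080,000.

$163,100,000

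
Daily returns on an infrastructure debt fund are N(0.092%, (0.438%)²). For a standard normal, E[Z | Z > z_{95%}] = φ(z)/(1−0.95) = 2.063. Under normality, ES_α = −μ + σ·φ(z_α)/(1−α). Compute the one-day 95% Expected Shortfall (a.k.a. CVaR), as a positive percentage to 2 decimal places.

0.81%

ES = −(0.092%) + 0.438% × 2.063 = 0.812%.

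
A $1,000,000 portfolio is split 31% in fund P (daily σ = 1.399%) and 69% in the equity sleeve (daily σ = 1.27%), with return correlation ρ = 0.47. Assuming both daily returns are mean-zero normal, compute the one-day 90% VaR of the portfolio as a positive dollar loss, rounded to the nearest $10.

σ_p² = 0.31²·1.399² + 0.69²·1.27² + 2·0.47·0.31·0.69·1.399·1.27 = 1.3132 (%²).
σ_p = √1.3132 = 1.146%.
At 90%, z = 1.282.
VaR = 1.282 × 1.146% = 1.469%; on $1,000,000 that is $14,690.

$14,690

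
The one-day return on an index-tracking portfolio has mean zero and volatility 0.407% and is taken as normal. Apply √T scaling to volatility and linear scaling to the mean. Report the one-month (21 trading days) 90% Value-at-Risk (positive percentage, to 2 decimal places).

2.39%

At 90%, z = 1.282.
σ_{21d} = 0.407% × √21 = 1.865%.
VaR = 1.282 × 1.865% = 2.391%.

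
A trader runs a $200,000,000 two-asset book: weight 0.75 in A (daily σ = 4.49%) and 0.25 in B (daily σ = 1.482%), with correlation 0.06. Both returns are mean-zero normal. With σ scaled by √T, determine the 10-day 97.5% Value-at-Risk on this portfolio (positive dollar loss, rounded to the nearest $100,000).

$42,300,000

σ_p = √(0.75²·4.49² + 0.25²·1.482² + 2·0.06·0.75·0.25·4.49·1.482) = 3.410%.
σ_{10d} = 3.410% × √10 = 10.783%.
z(97.5%) = 1.960.
VaR = 1.960 × 10.783% = 21.135%; on $200,000,000 that is $42,270,000.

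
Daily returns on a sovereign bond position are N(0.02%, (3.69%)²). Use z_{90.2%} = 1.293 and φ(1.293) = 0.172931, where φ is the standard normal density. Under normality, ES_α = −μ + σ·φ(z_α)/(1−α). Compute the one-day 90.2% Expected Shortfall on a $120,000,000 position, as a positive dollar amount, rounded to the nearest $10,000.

Tail multiplier: φ(z)/(1−α) = 0.172931 / 0.098 = 1.765.
ES = −(0.02%) + 3.69% × 1.765 = 6.493%.
On $120,000,000: 0.06493 × $120,000,000 = $7,791,600.

$7,790,000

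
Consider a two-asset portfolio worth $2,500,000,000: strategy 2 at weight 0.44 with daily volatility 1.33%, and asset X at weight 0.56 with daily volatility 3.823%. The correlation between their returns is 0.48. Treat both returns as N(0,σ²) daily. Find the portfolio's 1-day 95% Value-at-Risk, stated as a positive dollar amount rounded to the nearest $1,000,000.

σ_p² = 0.44²·1.33² + 0.56²·3.823² + 2·0.48·0.44·0.56·1.33·3.823 = 6.1286 (%²).
σ_p = √6.1286 = 2.476%.
At 95%, z = 1.645.
VaR = 1.645 × 2.476% = 4.073%; on $2,500,000,000 that is $101,825,000.

$102,000,000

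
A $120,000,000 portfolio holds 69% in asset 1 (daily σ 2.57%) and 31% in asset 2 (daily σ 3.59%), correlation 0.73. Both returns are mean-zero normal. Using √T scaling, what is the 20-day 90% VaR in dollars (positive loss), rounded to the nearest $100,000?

σ_p = √(0.69²·2.57² + 0.31²·3.59² + 2·0.73·0.69·0.31·2.57·3.59) = 2.695%.
σ_{20d} = 2.695% × √20 = 12.052%.
z(90%) = 1.282.
VaR = 1.282 × 12.052% = 15.451%; on $120,000,000 that is $18,541,200.

$18,500,000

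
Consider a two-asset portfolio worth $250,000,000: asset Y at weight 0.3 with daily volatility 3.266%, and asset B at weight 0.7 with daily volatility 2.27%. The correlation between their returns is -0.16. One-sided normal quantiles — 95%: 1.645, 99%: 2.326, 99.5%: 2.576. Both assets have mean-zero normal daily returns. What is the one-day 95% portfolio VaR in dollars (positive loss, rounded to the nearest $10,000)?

$7,110,000

σ_p² = 0.3²·3.266² + 0.7²·2.27² + 2·-0.16·0.3·0.7·3.266·2.27 = 2.9867 (%²).
σ_p = √2.9867 = 1.728%.
VaR = 1.645 × 1.728% = 2.843%; on $250,000,000 that is $7,107,500.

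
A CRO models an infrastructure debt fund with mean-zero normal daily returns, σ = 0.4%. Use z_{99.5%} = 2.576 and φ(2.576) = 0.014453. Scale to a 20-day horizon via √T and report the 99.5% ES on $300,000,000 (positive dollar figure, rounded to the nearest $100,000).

$15,500,000

σ_{20d} = 0.4% × √20 = 1.789%.
ES multiplier = φ(z)/(1−α) = 0.014453/0.005 = 2.891.
ES = 1.789% × 2.891 = 5.172%; on $300,000,000: $15,516,000.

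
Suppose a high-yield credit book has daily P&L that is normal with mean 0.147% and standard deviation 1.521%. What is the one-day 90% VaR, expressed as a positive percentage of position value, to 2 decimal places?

At 90% one-sided, z = 1.282.
VaR = −μ + z·σ = −(0.147%) + 1.282 × 1.521% = 1.803%.

1.80%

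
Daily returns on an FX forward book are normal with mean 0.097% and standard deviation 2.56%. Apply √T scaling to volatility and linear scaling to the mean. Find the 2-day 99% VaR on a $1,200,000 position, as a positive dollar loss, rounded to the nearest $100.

$98,700

At 99%, z = 2.326.
σ_{2d} = 2.56% × √2 = 3.620%; μ_{2d} = 2 × 0.097% = 0.194%.
VaR = −(0.194%) + 2.326 × 3.620% = 8.226%.
On $1,200,000: 0.08226 × $1,200,000 = $98,712.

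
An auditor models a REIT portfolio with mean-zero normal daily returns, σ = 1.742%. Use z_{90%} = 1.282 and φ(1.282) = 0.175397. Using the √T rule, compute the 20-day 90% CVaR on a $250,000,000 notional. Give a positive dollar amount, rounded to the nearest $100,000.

$34,200,000

σ_{20d} = 1.742% × √20 = 7.790%.
ES multiplier = φ(z)/(1−α) = 0.175397/0.1 = 1.754.
ES = 7.790% × 1.754 = 13.664%; on $250,000,000: $34,160,000.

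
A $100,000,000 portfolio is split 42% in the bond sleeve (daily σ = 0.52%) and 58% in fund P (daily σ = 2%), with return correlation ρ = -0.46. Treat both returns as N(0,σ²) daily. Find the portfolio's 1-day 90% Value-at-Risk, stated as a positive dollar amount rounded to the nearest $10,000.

$1,380,000

σ_p² = 0.42²·0.52² + 0.58²·2² + 2·-0.46·0.42·0.58·0.52·2 = 1.1602 (%²).
σ_p = √1.1602 = 1.077%.
At 90%, z = 1.282.
VaR = 1.282 × 1.077% = 1.381%; on $100,000,000 that is $1,381,000.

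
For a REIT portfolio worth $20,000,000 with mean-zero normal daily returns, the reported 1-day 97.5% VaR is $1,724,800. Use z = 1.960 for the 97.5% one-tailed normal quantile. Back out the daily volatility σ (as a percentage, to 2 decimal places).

4.40%

VaR as a fraction: $1,724,800 / $20,000,000 = 8.624%.
σ = VaR / z = 8.624% / 1.960 = 4.400%.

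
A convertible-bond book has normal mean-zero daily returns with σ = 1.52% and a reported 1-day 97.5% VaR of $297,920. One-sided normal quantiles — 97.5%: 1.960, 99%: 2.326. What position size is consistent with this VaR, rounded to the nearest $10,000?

VaR as a fraction of value: z·σ = 1.960 × 1.52% = 2.9792%.
Position = $297,920 / 0.029792 = $10,000,000.

$10,000,000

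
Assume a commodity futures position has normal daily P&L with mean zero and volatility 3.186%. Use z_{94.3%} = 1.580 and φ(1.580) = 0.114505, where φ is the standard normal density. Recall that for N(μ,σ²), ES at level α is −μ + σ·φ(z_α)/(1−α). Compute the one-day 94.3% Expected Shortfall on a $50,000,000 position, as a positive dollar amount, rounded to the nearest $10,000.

$3,200,000

Tail multiplier: φ(z)/(1−α) = 0.114505 / 0.057 = 2.009.
ES = 3.186% × 2.009 = 6.401%.
On $50,000,000: 0.06401 × $50,000,000 = $3,200,500.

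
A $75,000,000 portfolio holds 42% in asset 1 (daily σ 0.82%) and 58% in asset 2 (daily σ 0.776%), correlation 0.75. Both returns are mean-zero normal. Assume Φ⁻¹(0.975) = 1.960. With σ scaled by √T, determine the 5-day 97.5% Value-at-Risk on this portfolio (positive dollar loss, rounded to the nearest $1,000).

σ_p = √(0.42²·0.82² + 0.58²·0.776² + 2·0.75·0.42·0.58·0.82·0.776) = 0.744%.
σ_{5d} = 0.744% × √5 = 1.664%.
VaR = 1.960 × 1.664% = 3.261%; on $75,000,000 that is $2,445,750.

$2,446,000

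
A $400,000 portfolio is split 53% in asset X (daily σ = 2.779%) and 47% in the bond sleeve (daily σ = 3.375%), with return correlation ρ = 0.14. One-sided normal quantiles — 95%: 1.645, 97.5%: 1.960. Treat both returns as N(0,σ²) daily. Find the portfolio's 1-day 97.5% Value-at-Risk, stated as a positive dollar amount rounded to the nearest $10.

σ_p² = 0.53²·2.779² + 0.47²·3.375² + 2·0.14·0.53·0.47·2.779·3.375 = 5.3397 (%²).
σ_p = √5.3397 = 2.311%.
VaR = 1.960 × 2.311% = 4.530%; on $400,000 that is $18,120.

$18,120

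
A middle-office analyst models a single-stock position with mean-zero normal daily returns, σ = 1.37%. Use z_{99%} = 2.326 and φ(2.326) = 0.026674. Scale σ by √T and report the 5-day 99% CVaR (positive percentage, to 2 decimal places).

8.17%

σ_{5d} = 1.37% × √5 = 3.063%.
ES multiplier = φ(z)/(1−α) = 0.026674/0.01 = 2.667.
ES = 3.063% × 2.667 = 8.169%.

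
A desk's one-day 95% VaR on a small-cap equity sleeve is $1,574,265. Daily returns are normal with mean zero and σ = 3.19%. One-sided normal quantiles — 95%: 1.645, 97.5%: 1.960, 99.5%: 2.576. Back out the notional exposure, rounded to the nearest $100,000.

$30,000,000

VaR as a fraction of value: z·σ = 1.645 × 3.19% = 5.24755%.
Position = $1,574,265 / 0.0524755 = $30,000,000.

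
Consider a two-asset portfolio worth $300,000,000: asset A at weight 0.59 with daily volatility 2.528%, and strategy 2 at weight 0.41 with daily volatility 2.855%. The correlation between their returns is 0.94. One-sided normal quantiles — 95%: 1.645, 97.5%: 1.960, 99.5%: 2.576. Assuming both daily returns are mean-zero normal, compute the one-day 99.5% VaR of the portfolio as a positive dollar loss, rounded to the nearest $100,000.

σ_p² = 0.59²·2.528² + 0.41²·2.855² + 2·0.94·0.59·0.41·2.528·2.855 = 6.8771 (%²).
σ_p = √6.8771 = 2.622%.
VaR = 2.576 × 2.622% = 6.754%; on $300,000,000 that is $20,262,000.

$20,300,000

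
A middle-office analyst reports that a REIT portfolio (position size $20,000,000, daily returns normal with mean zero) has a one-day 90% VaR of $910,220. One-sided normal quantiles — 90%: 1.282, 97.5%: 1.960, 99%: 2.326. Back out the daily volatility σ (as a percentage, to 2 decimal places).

VaR as a fraction: $910,220 / $20,000,000 = 4.551%.
σ = VaR / z = 4.551% / 1.282 = 3.550%.

3.55%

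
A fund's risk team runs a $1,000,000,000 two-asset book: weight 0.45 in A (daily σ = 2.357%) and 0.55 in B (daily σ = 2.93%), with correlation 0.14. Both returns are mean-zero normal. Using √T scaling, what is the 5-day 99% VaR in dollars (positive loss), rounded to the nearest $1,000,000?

$107,000,000

σ_p = √(0.45²·2.357² + 0.55²·2.93² + 2·0.14·0.45·0.55·2.357·2.93) = 2.050%.
σ_{5d} = 2.050% × √5 = 4.584%.
z(99%) = 2.326.
VaR = 2.326 × 4.584% = 10.662%; on $1,000,000,000 that is $106,620,000.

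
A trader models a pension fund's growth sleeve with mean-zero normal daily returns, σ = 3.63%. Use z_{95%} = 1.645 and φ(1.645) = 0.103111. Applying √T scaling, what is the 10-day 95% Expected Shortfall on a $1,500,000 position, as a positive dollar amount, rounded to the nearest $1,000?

$355,000

σ_{10d} = 3.63% × √10 = 11.479%.
ES multiplier = φ(z)/(1−α) = 0.103111/0.05 = 2.062.
ES = 11.479% × 2.062 = 23.670%; on $1,500,000: $355,050.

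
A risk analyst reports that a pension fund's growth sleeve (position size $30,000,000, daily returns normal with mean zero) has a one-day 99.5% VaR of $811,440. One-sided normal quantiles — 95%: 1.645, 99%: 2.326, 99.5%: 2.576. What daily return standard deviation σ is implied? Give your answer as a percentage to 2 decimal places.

VaR as a fraction: $811,440 / $30,000,000 = 2.705%.
σ = VaR / z = 2.705% / 2.576 = 1.050%.

1.05%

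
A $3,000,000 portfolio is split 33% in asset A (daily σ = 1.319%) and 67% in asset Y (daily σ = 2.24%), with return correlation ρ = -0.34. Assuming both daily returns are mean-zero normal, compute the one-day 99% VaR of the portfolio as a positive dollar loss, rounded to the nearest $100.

$98,600

σ_p² = 0.33²·1.319² + 0.67²·2.24² + 2·-0.34·0.33·0.67·1.319·2.24 = 1.9976 (%²).
σ_p = √1.9976 = 1.413%.
At 99%, z = 2.326.
VaR = 2.326 × 1.413% = 3.287%; on $3,000,000 that is $98,610.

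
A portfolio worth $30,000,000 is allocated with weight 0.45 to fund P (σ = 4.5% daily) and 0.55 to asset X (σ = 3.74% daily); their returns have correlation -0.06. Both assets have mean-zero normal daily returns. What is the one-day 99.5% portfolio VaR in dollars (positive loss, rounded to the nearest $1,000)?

σ_p² = 0.45²·4.5² + 0.55²·3.74² + 2·-0.06·0.45·0.55·4.5·3.74 = 7.8320 (%²).
σ_p = √7.8320 = 2.799%.
At 99.5%, z = 2.576.
VaR = 2.576 × 2.799% = 7.210%; on $30,000,000 that is $2,163,000.

$2,163,000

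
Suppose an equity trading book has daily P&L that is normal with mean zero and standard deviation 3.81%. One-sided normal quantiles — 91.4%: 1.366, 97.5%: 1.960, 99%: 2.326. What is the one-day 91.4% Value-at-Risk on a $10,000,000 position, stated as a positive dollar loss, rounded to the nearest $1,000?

VaR = z·σ = 1.366 × 3.81% = 5.204%.
On $10,000,000: 0.05204 × $10,000,000 = $520,400.

$520,000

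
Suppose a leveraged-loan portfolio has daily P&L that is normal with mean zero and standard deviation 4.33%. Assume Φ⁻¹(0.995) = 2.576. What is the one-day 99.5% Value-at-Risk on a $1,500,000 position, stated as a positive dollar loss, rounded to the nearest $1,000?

$167,000

VaR = z·σ = 2.576 × 4.33% = 11.154%.
On $1,500,000: 0.11154 × $1,500,000 = $167,310.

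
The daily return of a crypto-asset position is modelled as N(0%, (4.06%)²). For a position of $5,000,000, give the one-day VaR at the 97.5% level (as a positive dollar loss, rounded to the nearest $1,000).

$398,000

At 97.5% one-sided, z = 1.960.
VaR = z·σ = 1.960 × 4.06% = 7.958%.
On $5,000,000: 0.07958 × $5,000,000 = $397,900.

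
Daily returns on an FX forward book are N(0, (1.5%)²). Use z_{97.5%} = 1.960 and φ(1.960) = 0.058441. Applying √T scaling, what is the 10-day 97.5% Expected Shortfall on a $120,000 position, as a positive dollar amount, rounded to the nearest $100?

σ_{10d} = 1.5% × √10 = 4.743%.
ES multiplier = φ(z)/(1−α) = 0.058441/0.025 = 2.338.
ES = 4.743% × 2.338 = 11.089%; on $120,000: $13,307.

$13,300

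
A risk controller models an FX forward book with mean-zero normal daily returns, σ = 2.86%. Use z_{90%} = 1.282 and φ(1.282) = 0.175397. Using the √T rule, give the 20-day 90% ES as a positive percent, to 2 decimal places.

22.43%

σ_{20d} = 2.86% × √20 = 12.790%.
ES multiplier = φ(z)/(1−α) = 0.175397/0.1 = 1.754.
ES = 12.790% × 1.754 = 22.434%.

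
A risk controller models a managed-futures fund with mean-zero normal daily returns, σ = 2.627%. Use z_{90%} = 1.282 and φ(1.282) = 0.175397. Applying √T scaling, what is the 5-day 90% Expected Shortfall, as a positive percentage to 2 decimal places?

10.30%

σ_{5d} = 2.627% × √5 = 5.874%.
ES multiplier = φ(z)/(1−α) = 0.175397/0.1 = 1.754.
ES = 5.874% × 1.754 = 10.303%.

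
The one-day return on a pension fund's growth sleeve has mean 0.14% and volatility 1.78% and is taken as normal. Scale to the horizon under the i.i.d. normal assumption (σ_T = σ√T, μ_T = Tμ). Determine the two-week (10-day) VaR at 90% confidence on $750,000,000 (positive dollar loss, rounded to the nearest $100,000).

$43,600,000

At 90%, z = 1.282.
σ_{10d} = 1.78% × √10 = 5.629%; μ_{10d} = 10 × 0.14% = 1.400%.
VaR = −(1.400%) + 1.282 × 5.629% = 5.816%.
On $750,000,000: 0.05816 × $750,000,000 = $43,620,000.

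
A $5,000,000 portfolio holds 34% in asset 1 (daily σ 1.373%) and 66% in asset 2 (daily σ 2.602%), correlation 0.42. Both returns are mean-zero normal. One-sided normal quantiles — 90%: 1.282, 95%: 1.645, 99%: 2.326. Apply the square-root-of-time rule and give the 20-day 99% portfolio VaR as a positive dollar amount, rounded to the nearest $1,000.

$1,019,000

σ_p = √(0.34²·1.373² + 0.66²·2.602² + 2·0.42·0.34·0.66·1.373·2.602) = 1.960%.
σ_{20d} = 1.960% × √20 = 8.765%.
VaR = 2.326 × 8.765% = 20.387%; on $5,000,000 that is $1,019,350.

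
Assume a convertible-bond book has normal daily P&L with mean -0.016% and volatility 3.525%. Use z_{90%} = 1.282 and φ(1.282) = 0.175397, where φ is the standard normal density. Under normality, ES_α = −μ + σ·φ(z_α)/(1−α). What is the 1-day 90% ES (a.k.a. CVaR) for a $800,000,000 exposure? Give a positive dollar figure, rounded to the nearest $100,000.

$49,600,000

Tail multiplier: φ(z)/(1−α) = 0.175397 / 0.1 = 1.754.
ES = −(-0.016%) + 3.525% × 1.754 = 6.199%.
On $800,000,000: 0.06199 × $800,000,000 = $49,592,000.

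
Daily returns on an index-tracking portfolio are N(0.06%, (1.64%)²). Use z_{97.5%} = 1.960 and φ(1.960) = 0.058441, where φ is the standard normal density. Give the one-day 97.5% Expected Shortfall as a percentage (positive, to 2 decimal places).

Tail multiplier: φ(z)/(1−α) = 0.058441 / 0.025 = 2.338.
ES = −(0.06%) + 1.64% × 2.338 = 3.774%.

3.77%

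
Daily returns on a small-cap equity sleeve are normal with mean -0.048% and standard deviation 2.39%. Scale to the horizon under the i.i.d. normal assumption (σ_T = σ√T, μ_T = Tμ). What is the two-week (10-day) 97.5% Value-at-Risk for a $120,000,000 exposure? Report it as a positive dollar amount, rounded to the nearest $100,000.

At 97.5%, z = 1.960.
σ_{10d} = 2.39% × √10 = 7.558%; μ_{10d} = 10 × -0.048% = -0.480%.
VaR = −(-0.480%) + 1.960 × 7.558% = 15.294%.
On $120,000,000: 0.15294 × $120,000,000 = $18,352,800.

$18,400,000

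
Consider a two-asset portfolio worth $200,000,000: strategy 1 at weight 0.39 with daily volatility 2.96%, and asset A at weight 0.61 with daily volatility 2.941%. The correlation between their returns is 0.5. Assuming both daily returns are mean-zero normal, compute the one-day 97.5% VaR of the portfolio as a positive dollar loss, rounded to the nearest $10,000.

σ_p² = 0.39²·2.96² + 0.61²·2.941² + 2·0.5·0.39·0.61·2.96·2.941 = 6.6221 (%²).
σ_p = √6.6221 = 2.573%.
At 97.5%, z = 1.960.
VaR = 1.960 × 2.573% = 5.043%; on $200,000,000 that is $10,086,000.

$10,090,000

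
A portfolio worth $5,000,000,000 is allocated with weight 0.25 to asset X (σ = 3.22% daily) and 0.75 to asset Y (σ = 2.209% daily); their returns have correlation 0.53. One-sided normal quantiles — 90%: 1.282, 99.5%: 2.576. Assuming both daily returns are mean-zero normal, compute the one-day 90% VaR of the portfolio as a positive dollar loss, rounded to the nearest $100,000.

σ_p² = 0.25²·3.22² + 0.75²·2.209² + 2·0.53·0.25·0.75·3.22·2.209 = 4.8066 (%²).
σ_p = √4.8066 = 2.192%.
VaR = 1.282 × 2.192% = 2.810%; on $5,000,000,000 that is $140,500,000.

$140,500,000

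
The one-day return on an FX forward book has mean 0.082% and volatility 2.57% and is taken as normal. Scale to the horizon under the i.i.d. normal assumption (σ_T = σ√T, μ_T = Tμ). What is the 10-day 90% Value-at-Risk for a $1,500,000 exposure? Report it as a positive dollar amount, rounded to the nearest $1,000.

At 90%, z = 1.282.
σ_{10d} = 2.57% × √10 = 8.127%; μ_{10d} = 10 × 0.082% = 0.820%.
VaR = −(0.820%) + 1.282 × 8.127% = 9.599%.
On $1,500,000: 0.09599 × $1,500,000 = $143,985.

$144,000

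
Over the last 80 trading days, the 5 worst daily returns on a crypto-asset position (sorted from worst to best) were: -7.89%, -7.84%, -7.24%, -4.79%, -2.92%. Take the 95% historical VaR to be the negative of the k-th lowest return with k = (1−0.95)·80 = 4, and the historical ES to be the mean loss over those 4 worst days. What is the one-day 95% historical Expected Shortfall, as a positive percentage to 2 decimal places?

6.94%

The 4 worst returns sum to -27.76%.
ES = −(-27.76%) / 4 = 6.94%.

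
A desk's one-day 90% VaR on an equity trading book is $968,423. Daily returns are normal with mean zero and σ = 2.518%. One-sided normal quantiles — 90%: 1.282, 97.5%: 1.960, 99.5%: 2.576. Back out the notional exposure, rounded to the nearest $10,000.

$30,000,000

VaR as a fraction of value: z·σ = 1.282 × 2.518% = 3.22808%.
Position = $968,423 / 0.0322808 = $30,000,006.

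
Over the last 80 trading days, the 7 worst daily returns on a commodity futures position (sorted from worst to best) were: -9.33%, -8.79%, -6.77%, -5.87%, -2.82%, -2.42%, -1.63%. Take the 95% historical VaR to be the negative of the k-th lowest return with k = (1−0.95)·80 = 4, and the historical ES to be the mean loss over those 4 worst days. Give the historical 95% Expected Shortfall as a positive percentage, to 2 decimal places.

The 4 worst returns sum to -30.76%.
ES = −(-30.76%) / 4 = 7.69%.

7.69%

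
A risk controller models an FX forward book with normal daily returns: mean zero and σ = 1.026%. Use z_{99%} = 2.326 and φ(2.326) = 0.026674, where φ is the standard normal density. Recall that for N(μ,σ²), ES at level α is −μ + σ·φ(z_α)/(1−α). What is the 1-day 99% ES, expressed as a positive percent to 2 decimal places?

2.74%

Tail multiplier: φ(z)/(1−α) = 0.026674 / 0.01 = 2.667.
ES = 1.026% × 2.667 = 2.736%.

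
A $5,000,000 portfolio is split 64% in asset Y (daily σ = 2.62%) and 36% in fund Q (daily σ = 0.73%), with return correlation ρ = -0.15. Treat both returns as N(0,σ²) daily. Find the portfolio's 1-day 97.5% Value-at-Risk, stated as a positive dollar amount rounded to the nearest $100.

σ_p² = 0.64²·2.62² + 0.36²·0.73² + 2·-0.15·0.64·0.36·2.62·0.73 = 2.7485 (%²).
σ_p = √2.7485 = 1.658%.
At 97.5%, z = 1.960.
VaR = 1.960 × 1.658% = 3.250%; on $5,000,000 that is $162,500.

$162,500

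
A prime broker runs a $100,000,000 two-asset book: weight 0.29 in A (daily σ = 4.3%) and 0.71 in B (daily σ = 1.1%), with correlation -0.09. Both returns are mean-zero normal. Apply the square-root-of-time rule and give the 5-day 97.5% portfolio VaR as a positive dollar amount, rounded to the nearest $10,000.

σ_p = √(0.29²·4.3² + 0.71²·1.1² + 2·-0.09·0.29·0.71·4.3·1.1) = 1.411%.
σ_{5d} = 1.411% × √5 = 3.155%.
z(97.5%) = 1.960.
VaR = 1.960 × 3.155% = 6.184%; on $100,000,000 that is $6,184,000.

$6,180,000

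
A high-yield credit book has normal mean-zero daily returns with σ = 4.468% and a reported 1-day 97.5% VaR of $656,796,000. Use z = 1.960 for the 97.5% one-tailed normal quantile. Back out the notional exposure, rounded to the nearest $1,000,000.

VaR as a fraction of value: z·σ = 1.960 × 4.468% = 8.75728%.
Position = $656,796,000 / 0.0875728 = $7,500,000,000.

$7,500,000,000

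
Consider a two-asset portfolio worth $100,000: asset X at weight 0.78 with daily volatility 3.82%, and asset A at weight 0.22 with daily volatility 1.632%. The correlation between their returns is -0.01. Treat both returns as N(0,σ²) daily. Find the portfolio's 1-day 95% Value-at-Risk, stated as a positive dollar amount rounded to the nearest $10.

σ_p² = 0.78²·3.82² + 0.22²·1.632² + 2·-0.01·0.78·0.22·3.82·1.632 = 8.9855 (%²).
σ_p = √8.9855 = 2.998%.
At 95%, z = 1.645.
VaR = 1.645 × 2.998% = 4.932%; on $100,000 that is $4,932.

$4,930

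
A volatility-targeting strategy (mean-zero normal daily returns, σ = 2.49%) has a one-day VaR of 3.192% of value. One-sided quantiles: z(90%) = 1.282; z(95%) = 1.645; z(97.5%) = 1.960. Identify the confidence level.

90%

Implied z = VaR/σ = 3.192 / 2.49 = 1.282.
This matches z(90%) = 1.282.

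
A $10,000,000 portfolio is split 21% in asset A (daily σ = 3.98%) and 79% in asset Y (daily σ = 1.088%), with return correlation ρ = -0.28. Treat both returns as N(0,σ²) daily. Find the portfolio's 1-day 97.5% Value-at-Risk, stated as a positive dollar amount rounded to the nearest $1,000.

$199,000

σ_p² = 0.21²·3.98² + 0.79²·1.088² + 2·-0.28·0.21·0.79·3.98·1.088 = 1.0350 (%²).
σ_p = √1.0350 = 1.017%.
At 97.5%, z = 1.960.
VaR = 1.960 × 1.017% = 1.993%; on $10,000,000 that is $199,300.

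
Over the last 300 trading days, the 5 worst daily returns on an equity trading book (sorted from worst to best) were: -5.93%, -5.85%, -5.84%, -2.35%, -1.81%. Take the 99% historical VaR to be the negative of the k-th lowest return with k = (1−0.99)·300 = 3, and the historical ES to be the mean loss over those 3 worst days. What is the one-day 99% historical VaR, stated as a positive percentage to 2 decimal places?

5.84%

k = 3; the 3rd lowest return is -5.84%, so VaR = 5.84%.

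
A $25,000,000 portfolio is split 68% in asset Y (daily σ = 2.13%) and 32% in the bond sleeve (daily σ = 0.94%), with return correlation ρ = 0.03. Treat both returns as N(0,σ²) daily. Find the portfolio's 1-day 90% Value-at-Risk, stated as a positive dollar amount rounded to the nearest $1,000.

$477,000

σ_p² = 0.68²·2.13² + 0.32²·0.94² + 2·0.03·0.68·0.32·2.13·0.94 = 2.2145 (%²).
σ_p = √2.2145 = 1.488%.
At 90%, z = 1.282.
VaR = 1.282 × 1.488% = 1.908%; on $25,000,000 that is $477,000.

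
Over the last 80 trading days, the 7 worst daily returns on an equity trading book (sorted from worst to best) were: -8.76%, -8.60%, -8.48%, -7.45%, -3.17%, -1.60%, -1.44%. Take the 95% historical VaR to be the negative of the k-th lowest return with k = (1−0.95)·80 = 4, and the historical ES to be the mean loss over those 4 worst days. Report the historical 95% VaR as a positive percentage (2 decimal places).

k = 4; the 4th lowest return is -7.45%, so VaR = 7.45%.

7.45%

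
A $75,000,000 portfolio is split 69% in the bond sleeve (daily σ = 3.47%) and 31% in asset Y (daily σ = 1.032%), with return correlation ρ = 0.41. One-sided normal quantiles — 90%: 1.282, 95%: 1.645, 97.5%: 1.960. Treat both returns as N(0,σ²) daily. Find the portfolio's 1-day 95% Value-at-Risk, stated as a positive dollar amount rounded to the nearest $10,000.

$3,140,000

σ_p² = 0.69²·3.47² + 0.31²·1.032² + 2·0.41·0.69·0.31·3.47·1.032 = 6.4631 (%²).
σ_p = √6.4631 = 2.542%.
VaR = 1.645 × 2.542% = 4.182%; on $75,000,000 that is $3,136,500.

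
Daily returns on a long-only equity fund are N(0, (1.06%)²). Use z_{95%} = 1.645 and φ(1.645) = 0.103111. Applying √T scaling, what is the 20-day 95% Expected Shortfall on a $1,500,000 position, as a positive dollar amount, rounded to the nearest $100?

σ_{20d} = 1.06% × √20 = 4.740%.
ES multiplier = φ(z)/(1−α) = 0.103111/0.05 = 2.062.
ES = 4.740% × 2.062 = 9.774%; on $1,500,000: $146,610.

$146,600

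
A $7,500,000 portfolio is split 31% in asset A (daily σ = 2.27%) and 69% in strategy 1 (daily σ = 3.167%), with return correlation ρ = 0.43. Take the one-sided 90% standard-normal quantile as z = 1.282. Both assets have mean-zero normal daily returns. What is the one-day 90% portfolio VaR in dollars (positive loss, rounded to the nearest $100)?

$246,900

σ_p² = 0.31²·2.27² + 0.69²·3.167² + 2·0.43·0.31·0.69·2.27·3.167 = 6.5929 (%²).
σ_p = √6.5929 = 2.568%.
VaR = 1.282 × 2.568% = 3.292%; on $7,500,000 that is $246,900.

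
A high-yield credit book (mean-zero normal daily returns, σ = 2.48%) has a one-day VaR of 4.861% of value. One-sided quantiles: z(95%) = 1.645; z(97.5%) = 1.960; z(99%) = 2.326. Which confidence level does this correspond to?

97.5%

Implied z = VaR/σ = 4.861 / 2.48 = 1.960.
This matches z(97.5%) = 1.960.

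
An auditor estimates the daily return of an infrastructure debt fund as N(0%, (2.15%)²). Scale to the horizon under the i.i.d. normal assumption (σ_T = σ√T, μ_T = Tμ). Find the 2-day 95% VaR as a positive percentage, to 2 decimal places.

5.00%

At 95%, z = 1.645.
σ_{2d} = 2.15% × √2 = 3.041%.
VaR = 1.645 × 3.041% = 5.002%.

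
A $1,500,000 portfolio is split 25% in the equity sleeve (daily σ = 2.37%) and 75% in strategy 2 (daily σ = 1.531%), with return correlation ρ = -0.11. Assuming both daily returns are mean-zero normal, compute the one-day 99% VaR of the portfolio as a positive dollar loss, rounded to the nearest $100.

$43,000

σ_p² = 0.25²·2.37² + 0.75²·1.531² + 2·-0.11·0.25·0.75·2.37·1.531 = 1.5199 (%²).
σ_p = √1.5199 = 1.233%.
At 99%, z = 2.326.
VaR = 2.326 × 1.233% = 2.868%; on $1,500,000 that is $43,020.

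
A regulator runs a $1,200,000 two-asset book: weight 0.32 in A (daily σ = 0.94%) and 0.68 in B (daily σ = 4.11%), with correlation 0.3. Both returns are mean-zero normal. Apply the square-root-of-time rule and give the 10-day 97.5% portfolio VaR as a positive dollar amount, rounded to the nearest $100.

$215,600

σ_p = √(0.32²·0.94² + 0.68²·4.11² + 2·0.3·0.32·0.68·0.94·4.11) = 2.899%.
σ_{10d} = 2.899% × √10 = 9.167%.
z(97.5%) = 1.960.
VaR = 1.960 × 9.167% = 17.967%; on $1,200,000 that is $215,604.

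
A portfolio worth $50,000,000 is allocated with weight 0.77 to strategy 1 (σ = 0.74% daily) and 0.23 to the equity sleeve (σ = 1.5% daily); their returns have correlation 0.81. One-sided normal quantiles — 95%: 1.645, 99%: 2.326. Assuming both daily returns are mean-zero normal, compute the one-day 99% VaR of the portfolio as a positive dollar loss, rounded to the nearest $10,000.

σ_p² = 0.77²·0.74² + 0.23²·1.5² + 2·0.81·0.77·0.23·0.74·1.5 = 0.7622 (%²).
σ_p = √0.7622 = 0.873%.
VaR = 2.326 × 0.873% = 2.031%; on $50,000,000 that is $1,015,500.

$1,020,000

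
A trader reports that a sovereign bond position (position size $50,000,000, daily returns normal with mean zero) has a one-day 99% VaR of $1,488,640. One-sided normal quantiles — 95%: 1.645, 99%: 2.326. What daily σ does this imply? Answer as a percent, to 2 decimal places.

1.28%

VaR as a fraction: $1,488,640 / $50,000,000 = 2.977%.
σ = VaR / z = 2.977% / 2.326 = 1.280%.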